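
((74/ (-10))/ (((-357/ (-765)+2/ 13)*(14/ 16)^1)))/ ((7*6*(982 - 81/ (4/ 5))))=-592/ 1606759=-0.00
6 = 6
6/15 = 2/5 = 0.40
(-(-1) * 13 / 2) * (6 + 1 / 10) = 793 / 20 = 39.65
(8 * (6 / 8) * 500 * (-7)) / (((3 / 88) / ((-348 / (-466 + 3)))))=-214368000 / 463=-462997.84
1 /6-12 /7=-65 /42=-1.55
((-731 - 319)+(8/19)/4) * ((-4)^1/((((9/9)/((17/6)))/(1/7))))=678232/399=1699.83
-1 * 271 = -271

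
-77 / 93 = -0.83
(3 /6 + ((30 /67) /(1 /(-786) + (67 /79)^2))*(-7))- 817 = -55345454909 /67423306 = -820.87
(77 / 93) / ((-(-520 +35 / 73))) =5621 / 3527025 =0.00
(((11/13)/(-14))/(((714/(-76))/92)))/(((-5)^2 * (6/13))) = 9614/187425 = 0.05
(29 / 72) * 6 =29 / 12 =2.42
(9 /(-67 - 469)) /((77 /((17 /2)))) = -153 /82544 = -0.00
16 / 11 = 1.45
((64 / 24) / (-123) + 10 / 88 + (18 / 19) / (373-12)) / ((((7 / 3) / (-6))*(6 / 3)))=-10532735 / 86615452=-0.12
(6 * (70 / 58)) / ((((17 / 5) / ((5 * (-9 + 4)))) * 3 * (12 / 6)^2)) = -4375 / 986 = -4.44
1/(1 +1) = 1/2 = 0.50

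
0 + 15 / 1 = 15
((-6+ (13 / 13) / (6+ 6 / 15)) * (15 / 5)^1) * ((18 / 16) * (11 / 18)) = -6171 / 512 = -12.05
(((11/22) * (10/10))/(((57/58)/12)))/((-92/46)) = -3.05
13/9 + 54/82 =776/369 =2.10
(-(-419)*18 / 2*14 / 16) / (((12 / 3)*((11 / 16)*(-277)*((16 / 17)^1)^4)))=-2204703837 / 399376384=-5.52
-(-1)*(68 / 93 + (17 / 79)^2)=451265 / 580413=0.78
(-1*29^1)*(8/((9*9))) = -232/81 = -2.86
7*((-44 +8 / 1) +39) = 21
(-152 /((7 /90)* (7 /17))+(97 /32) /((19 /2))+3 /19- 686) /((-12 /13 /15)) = 5259136415 /59584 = 88264.24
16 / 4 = 4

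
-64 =-64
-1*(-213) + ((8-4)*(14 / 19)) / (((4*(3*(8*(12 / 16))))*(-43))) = 1566182 / 7353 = 213.00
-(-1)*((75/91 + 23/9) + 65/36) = 16987/3276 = 5.19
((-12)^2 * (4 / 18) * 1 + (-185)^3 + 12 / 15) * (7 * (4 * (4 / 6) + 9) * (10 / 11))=-15512400890 / 33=-470072754.24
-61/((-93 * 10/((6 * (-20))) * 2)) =-122/31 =-3.94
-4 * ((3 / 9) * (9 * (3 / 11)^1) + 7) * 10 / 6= -1720 / 33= -52.12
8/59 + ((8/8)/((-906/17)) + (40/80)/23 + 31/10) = 19908161/6147210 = 3.24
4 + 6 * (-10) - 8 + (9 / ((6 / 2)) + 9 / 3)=-58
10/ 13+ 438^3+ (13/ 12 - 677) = 13108211509/ 156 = 84026996.85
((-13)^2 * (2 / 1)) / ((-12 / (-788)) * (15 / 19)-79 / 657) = -415596519 / 133066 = -3123.24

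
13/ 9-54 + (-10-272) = -3011/ 9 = -334.56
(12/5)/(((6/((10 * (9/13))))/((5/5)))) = 36/13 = 2.77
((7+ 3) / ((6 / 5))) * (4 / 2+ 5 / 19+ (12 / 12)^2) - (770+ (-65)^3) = 15611285 / 57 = 273882.19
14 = 14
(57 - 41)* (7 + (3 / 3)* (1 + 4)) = 192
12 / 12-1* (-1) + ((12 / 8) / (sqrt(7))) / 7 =3* sqrt(7) / 98 + 2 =2.08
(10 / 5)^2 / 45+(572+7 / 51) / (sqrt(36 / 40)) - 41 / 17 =-1777 / 765+29179 * sqrt(10) / 153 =600.76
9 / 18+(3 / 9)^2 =11 / 18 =0.61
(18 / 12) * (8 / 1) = 12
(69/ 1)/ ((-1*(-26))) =69/ 26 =2.65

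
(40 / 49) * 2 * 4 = 320 / 49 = 6.53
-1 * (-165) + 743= 908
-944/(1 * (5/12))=-11328/5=-2265.60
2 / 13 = 0.15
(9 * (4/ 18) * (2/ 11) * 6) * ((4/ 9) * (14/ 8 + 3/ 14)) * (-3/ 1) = -40/ 7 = -5.71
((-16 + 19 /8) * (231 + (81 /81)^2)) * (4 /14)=-6322 /7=-903.14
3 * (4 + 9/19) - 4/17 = 4259/323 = 13.19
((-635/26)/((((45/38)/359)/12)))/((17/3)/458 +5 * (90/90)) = -17725.72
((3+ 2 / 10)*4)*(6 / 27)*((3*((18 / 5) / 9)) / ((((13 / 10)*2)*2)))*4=512 / 195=2.63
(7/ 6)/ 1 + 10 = 67/ 6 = 11.17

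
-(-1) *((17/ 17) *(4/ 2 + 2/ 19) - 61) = -1119/ 19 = -58.89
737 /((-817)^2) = 737 /667489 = 0.00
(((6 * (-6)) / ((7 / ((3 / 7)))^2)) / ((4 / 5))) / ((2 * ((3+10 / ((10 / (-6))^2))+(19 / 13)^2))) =-342225 / 35448364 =-0.01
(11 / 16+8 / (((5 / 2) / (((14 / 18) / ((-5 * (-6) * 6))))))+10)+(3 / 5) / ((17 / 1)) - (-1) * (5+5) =11421731 / 550800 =20.74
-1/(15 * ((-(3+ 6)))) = 1/135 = 0.01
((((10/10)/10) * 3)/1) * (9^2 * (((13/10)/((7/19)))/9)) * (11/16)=73359/11200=6.55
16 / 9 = 1.78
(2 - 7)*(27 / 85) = -27 / 17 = -1.59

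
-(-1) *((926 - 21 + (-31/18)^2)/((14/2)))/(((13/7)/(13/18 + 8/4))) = 14414869/75816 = 190.13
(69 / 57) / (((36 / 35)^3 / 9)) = 986125 / 98496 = 10.01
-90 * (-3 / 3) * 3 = 270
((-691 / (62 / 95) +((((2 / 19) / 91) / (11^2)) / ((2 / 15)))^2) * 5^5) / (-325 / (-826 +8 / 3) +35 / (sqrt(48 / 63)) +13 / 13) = 1903479756481382937500 / 662377596246907541 - 89786780966102968750 * sqrt(21) / 4980282678548177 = -79743.03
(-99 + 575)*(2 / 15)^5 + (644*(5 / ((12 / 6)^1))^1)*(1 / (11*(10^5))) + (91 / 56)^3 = 18443861929 / 4276800000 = 4.31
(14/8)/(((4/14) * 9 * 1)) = 0.68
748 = 748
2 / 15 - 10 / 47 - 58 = -40946 / 705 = -58.08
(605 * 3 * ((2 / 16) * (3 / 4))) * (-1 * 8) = -5445 / 4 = -1361.25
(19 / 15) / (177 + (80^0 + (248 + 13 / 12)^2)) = 912 / 44798765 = 0.00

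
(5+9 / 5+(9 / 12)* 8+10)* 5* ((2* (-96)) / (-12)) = 1824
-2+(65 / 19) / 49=-1797 / 931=-1.93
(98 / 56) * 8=14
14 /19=0.74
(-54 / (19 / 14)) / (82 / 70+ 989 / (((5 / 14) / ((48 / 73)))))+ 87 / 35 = 7627521297 / 3095740585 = 2.46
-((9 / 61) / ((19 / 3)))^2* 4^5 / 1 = -746496 / 1343281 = -0.56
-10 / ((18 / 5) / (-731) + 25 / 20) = -146200 / 18203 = -8.03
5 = 5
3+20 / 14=31 / 7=4.43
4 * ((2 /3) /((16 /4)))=2 /3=0.67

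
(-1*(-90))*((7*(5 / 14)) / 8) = 225 / 8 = 28.12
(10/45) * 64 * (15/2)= 106.67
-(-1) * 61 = 61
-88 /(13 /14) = -1232 /13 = -94.77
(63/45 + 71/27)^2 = 295936/18225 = 16.24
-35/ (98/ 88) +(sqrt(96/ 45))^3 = -220/ 7 +128 * sqrt(30)/ 225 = -28.31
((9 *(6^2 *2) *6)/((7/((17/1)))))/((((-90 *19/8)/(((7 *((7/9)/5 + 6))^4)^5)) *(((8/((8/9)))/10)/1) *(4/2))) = -87717659842047421179989648907263979964422541085699814105231186728384/7343153753982596308994293212890625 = -11945502270665830458439330000000000.00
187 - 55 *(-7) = 572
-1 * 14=-14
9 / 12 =3 / 4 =0.75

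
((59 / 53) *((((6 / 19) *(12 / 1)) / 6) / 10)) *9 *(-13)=-41418 / 5035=-8.23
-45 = -45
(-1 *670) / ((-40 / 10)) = 335 / 2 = 167.50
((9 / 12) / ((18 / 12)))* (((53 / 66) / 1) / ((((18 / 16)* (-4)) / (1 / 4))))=-53 / 2376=-0.02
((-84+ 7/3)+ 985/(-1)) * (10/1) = -32000/3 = -10666.67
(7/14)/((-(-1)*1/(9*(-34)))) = -153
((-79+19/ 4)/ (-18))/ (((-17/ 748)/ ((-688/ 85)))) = 124872/ 85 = 1469.08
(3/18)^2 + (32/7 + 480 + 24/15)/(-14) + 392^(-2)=-239937667/6914880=-34.70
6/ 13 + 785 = 10211/ 13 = 785.46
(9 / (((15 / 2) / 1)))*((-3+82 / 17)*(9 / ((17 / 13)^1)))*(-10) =-43524 / 289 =-150.60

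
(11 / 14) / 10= 11 / 140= 0.08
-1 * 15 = -15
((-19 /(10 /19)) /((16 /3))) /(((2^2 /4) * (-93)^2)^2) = -361 /3989610720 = -0.00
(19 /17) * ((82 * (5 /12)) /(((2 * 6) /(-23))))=-89585 /1224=-73.19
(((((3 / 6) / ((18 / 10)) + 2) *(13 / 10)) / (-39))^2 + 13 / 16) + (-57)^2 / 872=18054263 / 3973050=4.54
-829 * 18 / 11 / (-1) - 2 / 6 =44755 / 33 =1356.21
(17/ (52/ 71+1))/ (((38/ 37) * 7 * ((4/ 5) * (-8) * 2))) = -223295/ 2093952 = -0.11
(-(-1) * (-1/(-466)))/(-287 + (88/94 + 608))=47/7051046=0.00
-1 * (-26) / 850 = 13 / 425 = 0.03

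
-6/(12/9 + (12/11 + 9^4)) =-0.00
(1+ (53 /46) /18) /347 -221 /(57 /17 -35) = 539960095 /77288004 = 6.99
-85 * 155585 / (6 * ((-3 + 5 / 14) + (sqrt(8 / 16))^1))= 648011525 * sqrt(2) / 3813 + 3425203775 / 3813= 1138638.99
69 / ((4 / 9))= 621 / 4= 155.25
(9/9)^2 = 1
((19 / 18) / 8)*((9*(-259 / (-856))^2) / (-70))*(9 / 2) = -1638693 / 234475520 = -0.01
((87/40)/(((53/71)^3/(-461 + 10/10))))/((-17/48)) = 17188317864/2530909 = 6791.36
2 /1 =2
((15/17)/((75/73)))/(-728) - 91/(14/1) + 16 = 587787/61880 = 9.50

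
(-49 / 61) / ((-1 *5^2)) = 49 / 1525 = 0.03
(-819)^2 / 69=223587 / 23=9721.17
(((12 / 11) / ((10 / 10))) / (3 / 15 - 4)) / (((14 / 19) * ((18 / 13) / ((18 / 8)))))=-195 / 308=-0.63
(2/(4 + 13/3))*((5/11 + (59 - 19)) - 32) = 558/275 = 2.03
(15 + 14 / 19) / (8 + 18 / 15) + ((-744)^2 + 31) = 553568.71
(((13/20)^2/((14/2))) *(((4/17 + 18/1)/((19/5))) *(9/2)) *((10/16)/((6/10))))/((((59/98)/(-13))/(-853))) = 30500017275/1219648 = 25007.23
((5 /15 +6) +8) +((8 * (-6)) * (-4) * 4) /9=299 /3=99.67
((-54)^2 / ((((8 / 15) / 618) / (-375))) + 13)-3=-1267093115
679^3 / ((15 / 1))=313046839 / 15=20869789.27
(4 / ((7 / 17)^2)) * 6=6936 / 49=141.55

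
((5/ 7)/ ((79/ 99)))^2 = 0.80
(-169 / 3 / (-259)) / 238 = 169 / 184926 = 0.00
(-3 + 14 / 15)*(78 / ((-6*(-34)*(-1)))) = 403 / 510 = 0.79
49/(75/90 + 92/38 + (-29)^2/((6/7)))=133/2672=0.05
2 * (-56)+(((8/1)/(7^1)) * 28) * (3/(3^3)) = -976/9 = -108.44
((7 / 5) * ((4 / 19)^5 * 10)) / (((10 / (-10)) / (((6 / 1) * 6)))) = -516096 / 2476099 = -0.21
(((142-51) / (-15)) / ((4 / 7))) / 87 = -637 / 5220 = -0.12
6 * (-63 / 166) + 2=-23 / 83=-0.28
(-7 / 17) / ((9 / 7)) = -49 / 153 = -0.32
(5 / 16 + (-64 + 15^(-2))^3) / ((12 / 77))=-3677961553270543 / 2187000000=-1681738.25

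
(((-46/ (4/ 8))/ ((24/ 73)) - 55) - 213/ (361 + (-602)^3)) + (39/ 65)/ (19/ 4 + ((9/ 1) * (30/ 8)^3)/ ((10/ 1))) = -14645198092622687/ 43740271155030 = -334.82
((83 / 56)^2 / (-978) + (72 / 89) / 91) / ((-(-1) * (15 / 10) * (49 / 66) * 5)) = 51866749 / 43469471136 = 0.00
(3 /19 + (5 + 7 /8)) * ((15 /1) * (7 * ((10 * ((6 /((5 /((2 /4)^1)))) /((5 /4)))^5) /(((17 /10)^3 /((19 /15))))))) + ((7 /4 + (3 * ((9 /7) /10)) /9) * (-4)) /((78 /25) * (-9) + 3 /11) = 172058419160389 /4109187140625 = 41.87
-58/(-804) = 29/402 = 0.07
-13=-13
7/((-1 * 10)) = -0.70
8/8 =1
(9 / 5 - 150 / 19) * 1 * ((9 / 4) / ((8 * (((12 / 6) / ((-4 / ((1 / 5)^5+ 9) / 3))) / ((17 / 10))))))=3691125 / 17100608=0.22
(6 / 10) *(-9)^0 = 3 / 5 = 0.60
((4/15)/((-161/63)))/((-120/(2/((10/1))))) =1/5750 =0.00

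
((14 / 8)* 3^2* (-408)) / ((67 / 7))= -44982 / 67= -671.37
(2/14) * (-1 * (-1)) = 1/7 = 0.14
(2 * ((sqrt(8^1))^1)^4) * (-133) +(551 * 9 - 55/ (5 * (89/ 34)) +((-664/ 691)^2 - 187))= -520797990018/ 42495809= -12255.28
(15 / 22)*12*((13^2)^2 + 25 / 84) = 35987235 / 154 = 233683.34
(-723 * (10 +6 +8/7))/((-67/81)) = 7027560/469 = 14984.14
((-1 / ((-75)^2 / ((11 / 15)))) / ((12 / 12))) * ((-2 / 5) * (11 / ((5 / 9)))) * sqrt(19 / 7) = 242 * sqrt(133) / 1640625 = 0.00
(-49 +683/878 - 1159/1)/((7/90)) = -47697345/3073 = -15521.43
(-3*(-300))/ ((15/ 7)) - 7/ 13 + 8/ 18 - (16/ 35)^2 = 60153073/ 143325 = 419.70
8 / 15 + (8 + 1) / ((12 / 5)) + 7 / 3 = 397 / 60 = 6.62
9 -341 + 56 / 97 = -32148 / 97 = -331.42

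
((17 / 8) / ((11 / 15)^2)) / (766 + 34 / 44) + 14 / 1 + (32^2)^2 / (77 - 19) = 129815628903 / 7174948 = 18092.90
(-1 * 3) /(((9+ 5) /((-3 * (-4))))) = -18 /7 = -2.57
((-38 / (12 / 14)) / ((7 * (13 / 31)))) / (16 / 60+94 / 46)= -67735 / 10361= -6.54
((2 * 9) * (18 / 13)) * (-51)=-16524 / 13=-1271.08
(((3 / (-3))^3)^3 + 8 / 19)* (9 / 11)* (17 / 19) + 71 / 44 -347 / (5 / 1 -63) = 3303945 / 460636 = 7.17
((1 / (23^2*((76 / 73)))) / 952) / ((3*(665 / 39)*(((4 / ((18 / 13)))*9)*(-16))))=-0.00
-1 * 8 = -8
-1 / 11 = -0.09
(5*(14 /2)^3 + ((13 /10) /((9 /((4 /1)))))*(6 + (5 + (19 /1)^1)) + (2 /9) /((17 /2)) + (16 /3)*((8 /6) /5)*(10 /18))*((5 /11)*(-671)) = -727896835 /1377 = -528610.63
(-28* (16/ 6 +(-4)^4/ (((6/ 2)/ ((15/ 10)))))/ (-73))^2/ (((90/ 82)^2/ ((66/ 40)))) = 556914600704/ 161868375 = 3440.54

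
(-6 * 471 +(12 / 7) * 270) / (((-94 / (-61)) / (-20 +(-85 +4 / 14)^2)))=-176923381239 / 16121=-10974715.04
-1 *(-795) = 795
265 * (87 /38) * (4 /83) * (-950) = -2305500 /83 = -27777.11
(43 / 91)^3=79507 / 753571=0.11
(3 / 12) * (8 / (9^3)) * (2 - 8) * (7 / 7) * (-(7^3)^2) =1936.61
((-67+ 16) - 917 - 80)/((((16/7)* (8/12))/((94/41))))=-129297/82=-1576.79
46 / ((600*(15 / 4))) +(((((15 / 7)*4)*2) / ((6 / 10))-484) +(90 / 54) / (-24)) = -3188343 / 7000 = -455.48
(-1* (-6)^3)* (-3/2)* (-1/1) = 324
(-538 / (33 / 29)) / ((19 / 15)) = -78010 / 209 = -373.25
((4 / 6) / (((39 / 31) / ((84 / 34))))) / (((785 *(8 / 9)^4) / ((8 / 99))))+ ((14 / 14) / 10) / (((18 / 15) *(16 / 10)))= 38324893 / 732800640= 0.05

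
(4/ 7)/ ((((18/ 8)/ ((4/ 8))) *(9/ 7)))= 8/ 81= 0.10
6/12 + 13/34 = 15/17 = 0.88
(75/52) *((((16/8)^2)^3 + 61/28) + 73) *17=4968675/1456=3412.55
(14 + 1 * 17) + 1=32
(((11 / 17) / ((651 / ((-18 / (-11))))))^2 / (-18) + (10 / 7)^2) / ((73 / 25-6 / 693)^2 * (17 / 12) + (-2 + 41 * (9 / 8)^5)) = 1858233503047680000 / 76385533114787898739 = 0.02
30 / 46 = 0.65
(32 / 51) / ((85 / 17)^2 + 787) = 8 / 10353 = 0.00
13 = 13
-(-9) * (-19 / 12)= -57 / 4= -14.25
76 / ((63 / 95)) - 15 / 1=6275 / 63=99.60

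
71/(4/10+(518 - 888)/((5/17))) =-355/6288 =-0.06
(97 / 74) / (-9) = -97 / 666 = -0.15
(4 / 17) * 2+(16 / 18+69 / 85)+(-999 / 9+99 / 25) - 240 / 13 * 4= -8886599 / 49725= -178.71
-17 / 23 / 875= -17 / 20125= -0.00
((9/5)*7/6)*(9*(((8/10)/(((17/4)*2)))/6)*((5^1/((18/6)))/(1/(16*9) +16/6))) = 864/4675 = 0.18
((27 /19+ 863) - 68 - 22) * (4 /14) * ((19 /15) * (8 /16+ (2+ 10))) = 10510 /3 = 3503.33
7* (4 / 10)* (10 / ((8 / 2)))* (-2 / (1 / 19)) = -266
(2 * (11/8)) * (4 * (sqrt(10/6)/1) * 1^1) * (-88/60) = -242 * sqrt(15)/45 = -20.83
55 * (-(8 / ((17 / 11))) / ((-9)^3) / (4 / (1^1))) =1210 / 12393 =0.10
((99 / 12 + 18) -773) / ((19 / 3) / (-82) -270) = 12669 / 4582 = 2.76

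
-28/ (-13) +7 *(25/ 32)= 7.62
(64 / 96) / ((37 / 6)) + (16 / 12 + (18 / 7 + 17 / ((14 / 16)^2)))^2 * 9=6135.15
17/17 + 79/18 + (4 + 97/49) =11.37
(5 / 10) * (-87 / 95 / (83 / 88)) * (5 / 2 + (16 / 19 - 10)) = 484242 / 149815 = 3.23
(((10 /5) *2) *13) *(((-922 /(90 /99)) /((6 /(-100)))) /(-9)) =-97663.70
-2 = -2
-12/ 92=-3/ 23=-0.13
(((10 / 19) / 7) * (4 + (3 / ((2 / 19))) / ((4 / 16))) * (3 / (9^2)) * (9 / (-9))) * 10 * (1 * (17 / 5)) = -11.17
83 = 83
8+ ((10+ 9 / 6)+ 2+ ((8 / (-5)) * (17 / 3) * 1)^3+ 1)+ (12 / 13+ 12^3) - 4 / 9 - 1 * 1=88158769 / 87750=1004.66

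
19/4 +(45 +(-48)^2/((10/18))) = 83939/20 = 4196.95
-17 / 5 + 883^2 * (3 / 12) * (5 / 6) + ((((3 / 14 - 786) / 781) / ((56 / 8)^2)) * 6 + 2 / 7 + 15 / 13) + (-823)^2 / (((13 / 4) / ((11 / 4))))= 307387693827583 / 417897480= 735557.66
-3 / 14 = -0.21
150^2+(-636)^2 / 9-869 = 66575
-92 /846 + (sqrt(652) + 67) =2 *sqrt(163) + 28295 /423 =92.43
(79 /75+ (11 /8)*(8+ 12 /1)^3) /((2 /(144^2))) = 2851473024 /25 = 114058920.96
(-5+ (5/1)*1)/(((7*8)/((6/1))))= 0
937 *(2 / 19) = 1874 / 19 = 98.63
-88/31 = -2.84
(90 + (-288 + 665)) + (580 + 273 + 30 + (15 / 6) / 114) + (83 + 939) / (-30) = 1315.96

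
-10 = -10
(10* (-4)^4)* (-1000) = -2560000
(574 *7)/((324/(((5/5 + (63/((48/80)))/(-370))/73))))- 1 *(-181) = 158503921/875124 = 181.12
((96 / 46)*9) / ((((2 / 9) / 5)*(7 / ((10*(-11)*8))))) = -8553600 / 161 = -53127.95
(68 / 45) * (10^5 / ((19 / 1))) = 1360000 / 171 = 7953.22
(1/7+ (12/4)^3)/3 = 190/21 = 9.05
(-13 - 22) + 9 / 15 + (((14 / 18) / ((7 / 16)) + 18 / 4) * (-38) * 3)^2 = 23046497 / 45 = 512144.38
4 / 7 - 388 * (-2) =5436 / 7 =776.57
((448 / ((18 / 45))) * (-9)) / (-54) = 560 / 3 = 186.67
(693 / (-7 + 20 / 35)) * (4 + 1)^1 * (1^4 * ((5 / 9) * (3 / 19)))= -47.28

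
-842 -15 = -857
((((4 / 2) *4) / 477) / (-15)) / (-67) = 8 / 479385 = 0.00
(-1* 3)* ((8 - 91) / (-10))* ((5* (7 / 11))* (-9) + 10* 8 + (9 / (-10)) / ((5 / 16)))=-3319917 / 2750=-1207.24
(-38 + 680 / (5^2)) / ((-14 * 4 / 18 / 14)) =243 / 5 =48.60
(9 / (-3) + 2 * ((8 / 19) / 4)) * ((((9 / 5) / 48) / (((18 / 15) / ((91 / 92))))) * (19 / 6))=-4823 / 17664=-0.27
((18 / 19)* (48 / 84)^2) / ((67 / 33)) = 9504 / 62377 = 0.15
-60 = -60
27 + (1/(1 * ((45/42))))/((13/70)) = 1249/39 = 32.03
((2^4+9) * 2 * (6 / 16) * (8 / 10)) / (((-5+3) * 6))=-5 / 4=-1.25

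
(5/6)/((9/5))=25/54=0.46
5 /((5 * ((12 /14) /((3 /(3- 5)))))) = -7 /4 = -1.75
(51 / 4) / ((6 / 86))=731 / 4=182.75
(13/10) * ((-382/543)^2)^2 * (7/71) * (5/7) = 138409789544/6172451228871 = 0.02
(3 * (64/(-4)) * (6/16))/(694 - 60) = -9/317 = -0.03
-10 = -10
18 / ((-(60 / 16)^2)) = -1.28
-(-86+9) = 77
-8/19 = -0.42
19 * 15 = 285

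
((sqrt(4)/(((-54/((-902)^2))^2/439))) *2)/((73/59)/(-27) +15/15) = 1071575312112701/2565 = 417768152870.45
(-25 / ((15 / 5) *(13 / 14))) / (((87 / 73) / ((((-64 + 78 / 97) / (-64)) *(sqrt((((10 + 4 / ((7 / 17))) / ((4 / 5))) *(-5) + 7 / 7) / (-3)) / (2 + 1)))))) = -5593625 *sqrt(71862) / 94786848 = -15.82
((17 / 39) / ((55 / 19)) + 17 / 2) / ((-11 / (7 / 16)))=-259777 / 755040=-0.34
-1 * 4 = -4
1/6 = 0.17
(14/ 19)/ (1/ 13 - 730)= -182/ 180291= -0.00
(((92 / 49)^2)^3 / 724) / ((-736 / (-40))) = 8238519040 / 2505272983381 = 0.00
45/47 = 0.96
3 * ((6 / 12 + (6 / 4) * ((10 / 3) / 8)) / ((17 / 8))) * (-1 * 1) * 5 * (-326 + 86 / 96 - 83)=881505 / 272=3240.83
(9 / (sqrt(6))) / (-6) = -sqrt(6) / 4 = -0.61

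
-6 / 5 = -1.20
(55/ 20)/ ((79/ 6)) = 33/ 158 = 0.21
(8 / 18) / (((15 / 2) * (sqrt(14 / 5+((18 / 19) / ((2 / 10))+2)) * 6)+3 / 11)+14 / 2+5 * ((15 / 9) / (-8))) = -2200352 / 15313283283+278784 * sqrt(86070) / 25522138805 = 0.00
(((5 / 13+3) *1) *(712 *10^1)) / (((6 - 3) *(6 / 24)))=1253120 / 39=32131.28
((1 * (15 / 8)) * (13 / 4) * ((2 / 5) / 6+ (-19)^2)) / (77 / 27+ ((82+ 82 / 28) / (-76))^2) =67254144048 / 125341859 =536.57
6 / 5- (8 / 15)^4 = 56654 / 50625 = 1.12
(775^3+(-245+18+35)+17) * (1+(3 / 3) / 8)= 523669725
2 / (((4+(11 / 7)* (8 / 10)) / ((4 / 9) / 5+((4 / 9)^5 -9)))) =-799169 / 236196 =-3.38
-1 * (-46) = 46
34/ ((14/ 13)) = 221/ 7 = 31.57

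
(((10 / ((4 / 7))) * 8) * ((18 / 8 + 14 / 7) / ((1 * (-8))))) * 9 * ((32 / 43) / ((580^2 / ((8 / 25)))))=-2142 / 4520375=-0.00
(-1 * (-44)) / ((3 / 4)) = 58.67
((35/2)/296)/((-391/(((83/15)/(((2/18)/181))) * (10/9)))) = -525805/347208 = -1.51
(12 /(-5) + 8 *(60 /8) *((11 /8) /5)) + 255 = 269.10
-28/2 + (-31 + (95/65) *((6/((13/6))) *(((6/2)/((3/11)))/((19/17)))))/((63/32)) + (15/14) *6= -4691/1521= -3.08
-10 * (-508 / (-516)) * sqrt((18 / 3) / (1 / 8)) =-68.21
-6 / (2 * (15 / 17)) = -3.40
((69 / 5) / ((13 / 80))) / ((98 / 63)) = 4968 / 91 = 54.59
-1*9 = -9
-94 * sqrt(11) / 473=-0.66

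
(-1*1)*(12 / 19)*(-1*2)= 24 / 19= 1.26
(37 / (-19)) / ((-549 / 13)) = 481 / 10431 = 0.05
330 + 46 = 376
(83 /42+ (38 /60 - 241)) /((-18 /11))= 145.68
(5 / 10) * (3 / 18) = 1 / 12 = 0.08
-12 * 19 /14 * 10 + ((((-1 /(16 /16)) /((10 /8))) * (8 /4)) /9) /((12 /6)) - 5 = -52903 /315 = -167.95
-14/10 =-7/5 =-1.40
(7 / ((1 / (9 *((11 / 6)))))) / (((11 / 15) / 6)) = 945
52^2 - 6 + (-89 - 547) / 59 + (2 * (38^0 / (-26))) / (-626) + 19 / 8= 5165550977 / 1920568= 2689.60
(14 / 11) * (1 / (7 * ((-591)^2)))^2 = 2 / 9393785705997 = 0.00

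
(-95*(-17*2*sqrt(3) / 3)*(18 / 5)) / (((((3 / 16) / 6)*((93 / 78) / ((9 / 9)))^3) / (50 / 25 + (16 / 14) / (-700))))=5336606785536*sqrt(3) / 36493975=253282.20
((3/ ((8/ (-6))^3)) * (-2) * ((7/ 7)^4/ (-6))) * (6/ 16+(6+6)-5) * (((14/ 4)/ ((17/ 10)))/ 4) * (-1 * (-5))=-278775/ 34816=-8.01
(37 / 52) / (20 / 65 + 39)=37 / 2044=0.02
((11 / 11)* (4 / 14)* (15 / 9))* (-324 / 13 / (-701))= 1080 / 63791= 0.02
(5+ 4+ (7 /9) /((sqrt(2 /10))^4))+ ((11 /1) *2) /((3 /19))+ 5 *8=1870 /9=207.78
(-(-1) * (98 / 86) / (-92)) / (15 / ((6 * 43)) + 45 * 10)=-0.00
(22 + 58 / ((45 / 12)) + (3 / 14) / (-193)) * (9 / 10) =4555437 / 135100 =33.72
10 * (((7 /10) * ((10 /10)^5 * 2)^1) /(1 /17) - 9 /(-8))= 997 /4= 249.25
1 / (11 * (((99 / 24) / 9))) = 24 / 121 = 0.20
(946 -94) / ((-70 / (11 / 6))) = -781 / 35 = -22.31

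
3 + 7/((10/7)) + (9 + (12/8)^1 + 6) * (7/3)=232/5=46.40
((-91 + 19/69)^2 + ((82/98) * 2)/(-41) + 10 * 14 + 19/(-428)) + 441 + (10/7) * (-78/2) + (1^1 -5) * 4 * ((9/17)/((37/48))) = 549233485815541/62804198268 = 8745.17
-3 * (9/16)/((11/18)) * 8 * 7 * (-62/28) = 7533/22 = 342.41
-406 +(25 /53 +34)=-371.53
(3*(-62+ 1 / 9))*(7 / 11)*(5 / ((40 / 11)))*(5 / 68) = -11.95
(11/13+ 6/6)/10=12/65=0.18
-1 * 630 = -630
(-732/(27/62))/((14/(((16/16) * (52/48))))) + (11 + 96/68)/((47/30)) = -18445447/151011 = -122.15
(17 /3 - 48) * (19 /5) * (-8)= 19304 /15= 1286.93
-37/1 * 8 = -296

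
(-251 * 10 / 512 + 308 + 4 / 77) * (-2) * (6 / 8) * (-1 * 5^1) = 89635275 / 39424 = 2273.62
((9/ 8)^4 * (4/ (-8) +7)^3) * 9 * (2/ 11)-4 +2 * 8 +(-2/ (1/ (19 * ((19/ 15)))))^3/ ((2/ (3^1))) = -33766807420751/ 202752000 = -166542.41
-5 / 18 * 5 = -25 / 18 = -1.39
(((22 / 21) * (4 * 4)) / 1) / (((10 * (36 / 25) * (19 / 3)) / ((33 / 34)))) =1210 / 6783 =0.18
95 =95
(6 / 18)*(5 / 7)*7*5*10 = 250 / 3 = 83.33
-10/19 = -0.53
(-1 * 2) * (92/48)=-23/6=-3.83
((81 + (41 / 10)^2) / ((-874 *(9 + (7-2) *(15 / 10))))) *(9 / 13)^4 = -21391047 / 13729272700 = -0.00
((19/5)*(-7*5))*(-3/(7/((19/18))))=361/6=60.17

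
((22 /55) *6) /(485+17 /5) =2 /407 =0.00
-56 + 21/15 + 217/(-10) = -763/10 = -76.30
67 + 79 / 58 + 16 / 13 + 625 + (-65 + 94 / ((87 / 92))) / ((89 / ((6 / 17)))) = 694.73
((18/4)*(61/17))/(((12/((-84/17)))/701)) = -2693943/578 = -4660.80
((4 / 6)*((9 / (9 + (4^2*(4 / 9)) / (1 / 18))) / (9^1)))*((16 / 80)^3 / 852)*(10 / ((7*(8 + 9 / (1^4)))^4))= 1 / 438883526152575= 0.00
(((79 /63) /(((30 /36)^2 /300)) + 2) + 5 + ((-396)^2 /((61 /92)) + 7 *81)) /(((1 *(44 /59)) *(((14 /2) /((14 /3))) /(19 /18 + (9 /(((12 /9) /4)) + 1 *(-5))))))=112926950195 /23058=4897517.14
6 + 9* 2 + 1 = 25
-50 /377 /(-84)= 0.00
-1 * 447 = -447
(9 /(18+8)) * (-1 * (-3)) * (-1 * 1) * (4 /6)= -9 /13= -0.69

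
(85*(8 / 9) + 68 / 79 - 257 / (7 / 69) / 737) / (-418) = -267690625 / 1533244482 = -0.17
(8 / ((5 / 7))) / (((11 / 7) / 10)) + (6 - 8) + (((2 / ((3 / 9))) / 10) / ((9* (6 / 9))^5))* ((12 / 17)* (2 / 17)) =118917731 / 1716660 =69.27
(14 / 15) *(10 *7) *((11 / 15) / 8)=539 / 90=5.99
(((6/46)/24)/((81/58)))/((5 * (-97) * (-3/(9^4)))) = 783/44620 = 0.02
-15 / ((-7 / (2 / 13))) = 30 / 91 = 0.33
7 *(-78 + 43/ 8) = -4067/ 8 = -508.38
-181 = -181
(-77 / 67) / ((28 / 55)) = -605 / 268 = -2.26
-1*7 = -7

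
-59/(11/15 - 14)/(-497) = -885/98903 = -0.01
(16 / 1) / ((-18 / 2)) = -16 / 9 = -1.78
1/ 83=0.01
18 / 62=9 / 31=0.29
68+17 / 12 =69.42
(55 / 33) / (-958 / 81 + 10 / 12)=-270 / 1781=-0.15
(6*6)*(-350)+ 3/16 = -201597/16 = -12599.81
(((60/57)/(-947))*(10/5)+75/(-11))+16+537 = 108101504/197923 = 546.18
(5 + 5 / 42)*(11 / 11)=215 / 42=5.12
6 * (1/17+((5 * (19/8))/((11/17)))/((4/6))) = 247623/1496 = 165.52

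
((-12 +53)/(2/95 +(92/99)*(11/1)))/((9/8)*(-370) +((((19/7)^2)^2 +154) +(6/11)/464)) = -3703350420/192421061717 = -0.02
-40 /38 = -20 /19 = -1.05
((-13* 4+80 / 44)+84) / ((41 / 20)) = 7440 / 451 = 16.50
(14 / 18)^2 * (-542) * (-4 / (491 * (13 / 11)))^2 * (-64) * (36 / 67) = 13162569728 / 24567841467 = 0.54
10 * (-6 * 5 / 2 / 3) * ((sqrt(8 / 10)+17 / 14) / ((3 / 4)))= -1700 / 21 - 80 * sqrt(5) / 3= -140.58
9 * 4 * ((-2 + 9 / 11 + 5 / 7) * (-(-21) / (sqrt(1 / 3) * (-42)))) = 648 * sqrt(3) / 77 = 14.58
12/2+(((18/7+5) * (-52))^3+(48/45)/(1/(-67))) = -61030086.50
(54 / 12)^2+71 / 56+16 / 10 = 6473 / 280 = 23.12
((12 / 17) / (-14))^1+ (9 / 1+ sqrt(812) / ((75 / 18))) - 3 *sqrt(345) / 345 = -sqrt(345) / 115+ 12 *sqrt(203) / 25+ 1065 / 119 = 15.63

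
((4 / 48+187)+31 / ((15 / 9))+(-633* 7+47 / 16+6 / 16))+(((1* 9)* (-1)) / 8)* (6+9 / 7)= -4230.20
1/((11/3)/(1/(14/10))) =15/77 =0.19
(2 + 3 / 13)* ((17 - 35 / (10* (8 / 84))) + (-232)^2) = 6241293 / 52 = 120024.87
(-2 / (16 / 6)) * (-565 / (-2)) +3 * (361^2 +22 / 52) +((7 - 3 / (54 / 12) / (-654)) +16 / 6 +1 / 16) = 79734229963 / 204048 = 390762.12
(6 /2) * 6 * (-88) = -1584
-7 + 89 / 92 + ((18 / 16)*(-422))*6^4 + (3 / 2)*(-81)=-56617125 / 92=-615403.53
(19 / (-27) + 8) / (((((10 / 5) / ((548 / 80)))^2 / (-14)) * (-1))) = 25882451 / 21600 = 1198.26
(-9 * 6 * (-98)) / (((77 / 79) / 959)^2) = 619890745068 / 121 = 5123064008.83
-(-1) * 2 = 2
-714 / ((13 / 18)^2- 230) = 231336 / 74351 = 3.11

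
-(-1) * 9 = 9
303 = 303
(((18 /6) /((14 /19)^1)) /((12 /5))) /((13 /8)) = 95 /91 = 1.04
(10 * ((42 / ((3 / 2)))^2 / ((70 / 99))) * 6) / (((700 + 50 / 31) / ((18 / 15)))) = 2062368 / 18125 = 113.79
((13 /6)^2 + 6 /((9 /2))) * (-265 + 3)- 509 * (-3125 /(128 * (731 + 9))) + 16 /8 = -1560.48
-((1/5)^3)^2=-1/15625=-0.00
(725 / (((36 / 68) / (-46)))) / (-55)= 113390 / 99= 1145.35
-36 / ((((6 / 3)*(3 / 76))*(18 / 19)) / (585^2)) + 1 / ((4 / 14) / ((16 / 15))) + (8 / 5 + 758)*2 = -2470841656 / 15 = -164722777.07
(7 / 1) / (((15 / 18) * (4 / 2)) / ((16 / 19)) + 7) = 336 / 431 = 0.78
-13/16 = -0.81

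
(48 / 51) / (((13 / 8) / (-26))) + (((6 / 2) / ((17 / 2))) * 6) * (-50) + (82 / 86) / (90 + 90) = -15912743 / 131580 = -120.94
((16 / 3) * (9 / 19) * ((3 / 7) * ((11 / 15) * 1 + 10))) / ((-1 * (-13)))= 1104 / 1235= 0.89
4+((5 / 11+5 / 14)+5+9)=2897 / 154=18.81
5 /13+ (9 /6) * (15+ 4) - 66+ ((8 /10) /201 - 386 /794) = -390022327 /10373610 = -37.60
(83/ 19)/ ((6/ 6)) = 83/ 19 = 4.37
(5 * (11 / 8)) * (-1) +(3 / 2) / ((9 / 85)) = 175 / 24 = 7.29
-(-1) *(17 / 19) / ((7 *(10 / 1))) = 17 / 1330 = 0.01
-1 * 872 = -872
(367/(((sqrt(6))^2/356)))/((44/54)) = 293967/11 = 26724.27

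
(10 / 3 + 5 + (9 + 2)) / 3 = 6.44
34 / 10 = 17 / 5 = 3.40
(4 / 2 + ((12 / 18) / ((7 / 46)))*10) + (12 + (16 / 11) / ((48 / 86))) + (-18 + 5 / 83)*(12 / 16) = 46.96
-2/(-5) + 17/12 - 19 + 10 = -431/60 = -7.18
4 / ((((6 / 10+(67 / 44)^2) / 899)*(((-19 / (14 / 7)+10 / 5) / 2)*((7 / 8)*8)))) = -27847424 / 593313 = -46.94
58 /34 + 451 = 7696 /17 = 452.71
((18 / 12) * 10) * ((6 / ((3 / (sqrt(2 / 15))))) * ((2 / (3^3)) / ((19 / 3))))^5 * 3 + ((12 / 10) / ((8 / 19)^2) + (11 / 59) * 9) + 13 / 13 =4096 * sqrt(30) / 10965837738825 + 89177 / 9440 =9.45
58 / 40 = 29 / 20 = 1.45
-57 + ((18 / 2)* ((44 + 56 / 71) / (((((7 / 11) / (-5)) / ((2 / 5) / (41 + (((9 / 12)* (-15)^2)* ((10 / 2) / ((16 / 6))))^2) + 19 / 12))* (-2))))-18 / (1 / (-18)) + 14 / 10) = 128622200492887 / 46337392430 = 2775.78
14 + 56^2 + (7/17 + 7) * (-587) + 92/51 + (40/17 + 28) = -59596/51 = -1168.55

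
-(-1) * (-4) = -4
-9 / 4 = -2.25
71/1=71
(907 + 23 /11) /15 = 60.61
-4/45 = -0.09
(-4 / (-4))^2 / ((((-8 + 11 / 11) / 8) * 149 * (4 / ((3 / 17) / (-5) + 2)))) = -0.00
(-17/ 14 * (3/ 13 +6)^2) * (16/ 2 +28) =-2007666/ 1183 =-1697.10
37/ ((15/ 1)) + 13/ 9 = 176/ 45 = 3.91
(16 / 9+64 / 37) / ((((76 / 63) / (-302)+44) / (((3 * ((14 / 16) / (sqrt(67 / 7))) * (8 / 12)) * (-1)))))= -1080254 * sqrt(469) / 518772893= -0.05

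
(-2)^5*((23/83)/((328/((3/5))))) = -276/17015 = -0.02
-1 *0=0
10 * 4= 40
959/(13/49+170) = 46991/8343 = 5.63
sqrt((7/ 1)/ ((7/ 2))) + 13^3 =sqrt(2) + 2197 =2198.41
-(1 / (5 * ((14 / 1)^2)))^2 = -1 / 960400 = -0.00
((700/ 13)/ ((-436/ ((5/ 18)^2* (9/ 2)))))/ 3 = -0.01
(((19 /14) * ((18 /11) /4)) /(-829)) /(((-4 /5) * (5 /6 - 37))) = -2565 /110814088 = -0.00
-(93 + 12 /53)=-4941 /53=-93.23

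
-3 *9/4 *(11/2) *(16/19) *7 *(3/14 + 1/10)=-6534/95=-68.78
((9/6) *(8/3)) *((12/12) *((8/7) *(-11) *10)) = -3520/7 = -502.86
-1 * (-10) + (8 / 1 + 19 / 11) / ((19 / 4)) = 2518 / 209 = 12.05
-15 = -15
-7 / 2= -3.50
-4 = -4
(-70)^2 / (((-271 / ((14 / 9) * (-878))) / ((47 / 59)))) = 2830847600 / 143901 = 19672.19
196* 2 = 392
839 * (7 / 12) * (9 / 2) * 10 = 88095 / 4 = 22023.75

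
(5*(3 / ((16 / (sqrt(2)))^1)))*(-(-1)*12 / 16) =45*sqrt(2) / 64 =0.99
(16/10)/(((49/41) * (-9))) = -328/2205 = -0.15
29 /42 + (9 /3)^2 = 407 /42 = 9.69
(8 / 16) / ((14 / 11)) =11 / 28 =0.39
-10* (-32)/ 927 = 320/ 927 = 0.35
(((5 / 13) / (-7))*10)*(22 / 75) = -44 / 273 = -0.16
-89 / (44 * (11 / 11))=-89 / 44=-2.02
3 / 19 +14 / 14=1.16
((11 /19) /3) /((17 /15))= 55 /323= 0.17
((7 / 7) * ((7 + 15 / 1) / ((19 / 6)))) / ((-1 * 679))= -132 / 12901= -0.01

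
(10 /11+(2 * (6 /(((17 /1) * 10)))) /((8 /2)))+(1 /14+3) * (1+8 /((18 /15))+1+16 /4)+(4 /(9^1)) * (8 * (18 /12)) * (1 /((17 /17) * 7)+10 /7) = 631101 /13090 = 48.21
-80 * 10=-800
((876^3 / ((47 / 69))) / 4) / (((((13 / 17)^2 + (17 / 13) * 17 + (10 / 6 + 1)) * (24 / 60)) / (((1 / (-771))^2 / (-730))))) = -24866147826 / 445793432315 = -0.06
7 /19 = 0.37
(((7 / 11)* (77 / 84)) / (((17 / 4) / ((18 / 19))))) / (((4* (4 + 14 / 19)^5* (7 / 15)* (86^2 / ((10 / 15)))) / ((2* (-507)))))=-22024249 / 8249276520000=-0.00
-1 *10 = -10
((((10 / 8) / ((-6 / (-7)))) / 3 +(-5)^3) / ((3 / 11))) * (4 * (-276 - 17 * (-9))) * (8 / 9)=16172860 / 81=199664.94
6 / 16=3 / 8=0.38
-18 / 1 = -18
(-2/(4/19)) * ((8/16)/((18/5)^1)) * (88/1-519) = 40945/72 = 568.68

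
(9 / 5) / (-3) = -3 / 5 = -0.60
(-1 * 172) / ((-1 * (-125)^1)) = -172 / 125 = -1.38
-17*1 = -17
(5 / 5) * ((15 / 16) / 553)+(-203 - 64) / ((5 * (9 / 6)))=-1574869 / 44240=-35.60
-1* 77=-77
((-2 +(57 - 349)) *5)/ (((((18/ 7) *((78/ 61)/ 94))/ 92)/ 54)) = -2714131560/ 13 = -208779350.77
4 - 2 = 2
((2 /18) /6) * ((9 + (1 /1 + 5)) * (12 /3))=10 /9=1.11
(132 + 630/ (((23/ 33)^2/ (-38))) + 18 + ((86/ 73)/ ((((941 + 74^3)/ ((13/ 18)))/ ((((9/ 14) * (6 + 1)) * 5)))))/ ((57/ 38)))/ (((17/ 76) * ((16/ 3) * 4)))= -516784471824913/ 50191596176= -10296.24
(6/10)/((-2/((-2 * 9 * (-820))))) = -4428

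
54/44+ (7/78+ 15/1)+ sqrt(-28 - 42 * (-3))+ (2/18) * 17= 7 * sqrt(2)+ 23431/1287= 28.11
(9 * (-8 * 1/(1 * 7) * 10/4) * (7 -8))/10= 18/7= 2.57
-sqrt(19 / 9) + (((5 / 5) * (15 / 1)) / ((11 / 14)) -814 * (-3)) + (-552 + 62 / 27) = 567682 / 297 -sqrt(19) / 3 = 1909.93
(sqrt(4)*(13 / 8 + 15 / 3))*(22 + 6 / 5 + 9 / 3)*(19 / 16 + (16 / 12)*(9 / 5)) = 1992641 / 1600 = 1245.40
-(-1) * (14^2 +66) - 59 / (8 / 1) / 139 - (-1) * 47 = 343549 / 1112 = 308.95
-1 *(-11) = 11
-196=-196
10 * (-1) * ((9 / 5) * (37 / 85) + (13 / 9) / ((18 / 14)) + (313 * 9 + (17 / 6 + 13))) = -195171871 / 6885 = -28347.40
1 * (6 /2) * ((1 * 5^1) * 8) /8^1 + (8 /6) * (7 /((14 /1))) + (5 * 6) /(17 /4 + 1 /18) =2105 /93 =22.63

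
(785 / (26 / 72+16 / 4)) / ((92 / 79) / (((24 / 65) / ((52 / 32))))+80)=136512 / 64559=2.11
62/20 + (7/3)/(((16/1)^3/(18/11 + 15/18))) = 12576329/4055040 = 3.10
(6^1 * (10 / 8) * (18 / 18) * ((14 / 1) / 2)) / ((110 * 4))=21 / 176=0.12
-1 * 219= -219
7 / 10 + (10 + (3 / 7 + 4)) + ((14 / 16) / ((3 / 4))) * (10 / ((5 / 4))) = 5137 / 210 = 24.46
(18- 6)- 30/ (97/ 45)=-186/ 97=-1.92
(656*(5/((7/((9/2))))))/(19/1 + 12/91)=191880/1741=110.21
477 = 477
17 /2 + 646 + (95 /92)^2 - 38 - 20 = 5057801 /8464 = 597.57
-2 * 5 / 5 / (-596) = 1 / 298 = 0.00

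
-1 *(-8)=8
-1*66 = -66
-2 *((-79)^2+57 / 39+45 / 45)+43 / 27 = -12485.33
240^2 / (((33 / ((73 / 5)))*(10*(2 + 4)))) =4672 / 11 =424.73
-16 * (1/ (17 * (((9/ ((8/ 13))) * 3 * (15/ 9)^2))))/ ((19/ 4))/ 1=-512/ 314925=-0.00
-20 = -20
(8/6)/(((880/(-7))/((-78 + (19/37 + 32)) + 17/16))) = 184093/390720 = 0.47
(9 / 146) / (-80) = -9 / 11680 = -0.00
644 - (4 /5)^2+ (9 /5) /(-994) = 15987451 /24850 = 643.36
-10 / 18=-5 / 9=-0.56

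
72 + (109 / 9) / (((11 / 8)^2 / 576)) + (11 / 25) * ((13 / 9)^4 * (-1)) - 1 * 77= 73094007784 / 19847025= 3682.87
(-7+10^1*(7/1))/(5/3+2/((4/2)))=189/8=23.62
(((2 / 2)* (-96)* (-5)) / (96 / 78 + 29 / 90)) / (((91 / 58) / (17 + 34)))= 127785600 / 12719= 10046.83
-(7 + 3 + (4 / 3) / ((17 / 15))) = -190 / 17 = -11.18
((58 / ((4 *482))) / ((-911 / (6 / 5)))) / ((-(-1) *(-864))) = 29 / 632306880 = 0.00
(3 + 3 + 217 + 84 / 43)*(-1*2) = -19346 / 43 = -449.91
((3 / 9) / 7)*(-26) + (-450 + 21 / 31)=-293315 / 651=-450.56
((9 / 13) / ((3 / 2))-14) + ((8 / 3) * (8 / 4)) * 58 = 11536 / 39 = 295.79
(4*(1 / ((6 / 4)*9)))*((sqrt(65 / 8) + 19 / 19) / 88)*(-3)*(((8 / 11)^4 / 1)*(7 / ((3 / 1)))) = -7168*sqrt(130) / 4348377 - 28672 / 4348377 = -0.03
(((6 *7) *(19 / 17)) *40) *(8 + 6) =446880 / 17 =26287.06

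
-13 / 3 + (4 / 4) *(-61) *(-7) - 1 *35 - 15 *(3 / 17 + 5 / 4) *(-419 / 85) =1710215 / 3468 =493.14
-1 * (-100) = 100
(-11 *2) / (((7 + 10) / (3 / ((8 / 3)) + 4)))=-451 / 68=-6.63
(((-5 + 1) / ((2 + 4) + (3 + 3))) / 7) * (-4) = 4 / 21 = 0.19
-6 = -6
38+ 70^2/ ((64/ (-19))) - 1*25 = -23067/ 16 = -1441.69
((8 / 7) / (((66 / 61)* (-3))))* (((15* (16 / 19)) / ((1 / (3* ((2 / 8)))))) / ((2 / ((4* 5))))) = -48800 / 1463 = -33.36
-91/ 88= -1.03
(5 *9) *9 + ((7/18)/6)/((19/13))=831151/2052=405.04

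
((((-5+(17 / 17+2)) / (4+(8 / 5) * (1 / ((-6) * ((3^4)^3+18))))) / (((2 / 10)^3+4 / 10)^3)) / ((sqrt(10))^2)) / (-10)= 23066796875 / 313326928736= 0.07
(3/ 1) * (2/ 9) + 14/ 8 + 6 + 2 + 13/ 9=427/ 36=11.86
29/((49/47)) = 1363/49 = 27.82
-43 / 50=-0.86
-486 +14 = -472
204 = 204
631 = 631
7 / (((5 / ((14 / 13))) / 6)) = 588 / 65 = 9.05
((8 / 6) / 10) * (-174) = -116 / 5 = -23.20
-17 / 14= -1.21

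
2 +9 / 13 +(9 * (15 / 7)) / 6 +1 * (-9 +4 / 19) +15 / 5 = 405 / 3458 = 0.12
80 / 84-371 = -370.05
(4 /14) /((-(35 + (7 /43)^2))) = -1849 /226674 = -0.01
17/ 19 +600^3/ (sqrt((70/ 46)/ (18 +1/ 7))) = 17/ 19 +43200000 * sqrt(14605)/ 7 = 745824229.24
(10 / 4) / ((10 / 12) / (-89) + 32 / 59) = 78765 / 16793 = 4.69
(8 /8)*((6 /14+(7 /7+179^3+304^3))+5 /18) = 4262555393 /126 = 33829804.71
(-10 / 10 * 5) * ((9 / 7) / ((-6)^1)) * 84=90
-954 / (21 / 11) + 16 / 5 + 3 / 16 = -277943 / 560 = -496.33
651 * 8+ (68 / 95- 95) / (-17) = 8419877 / 1615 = 5213.55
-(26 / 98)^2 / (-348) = 169 / 835548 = 0.00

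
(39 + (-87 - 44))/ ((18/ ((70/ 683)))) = -0.52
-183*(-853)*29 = 4526871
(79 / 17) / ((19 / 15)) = 1185 / 323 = 3.67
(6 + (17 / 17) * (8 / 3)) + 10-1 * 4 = 44 / 3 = 14.67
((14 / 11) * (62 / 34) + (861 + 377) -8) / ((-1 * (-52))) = 57611 / 2431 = 23.70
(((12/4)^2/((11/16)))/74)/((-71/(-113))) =8136/28897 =0.28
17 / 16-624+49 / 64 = -39819 / 64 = -622.17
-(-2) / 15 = 2 / 15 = 0.13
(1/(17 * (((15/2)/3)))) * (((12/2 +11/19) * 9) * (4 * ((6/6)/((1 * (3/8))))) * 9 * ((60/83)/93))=864000/831079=1.04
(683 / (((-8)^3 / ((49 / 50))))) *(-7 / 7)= 33467 / 25600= 1.31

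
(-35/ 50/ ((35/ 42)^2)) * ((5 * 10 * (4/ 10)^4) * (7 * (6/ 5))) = -169344/ 15625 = -10.84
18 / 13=1.38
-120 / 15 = -8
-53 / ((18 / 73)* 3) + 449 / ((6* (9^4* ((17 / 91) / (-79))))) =-25588189 / 334611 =-76.47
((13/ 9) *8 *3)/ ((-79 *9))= -0.05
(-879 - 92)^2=942841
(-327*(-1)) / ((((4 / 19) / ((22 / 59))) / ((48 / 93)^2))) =8747904 / 56699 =154.29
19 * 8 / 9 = 152 / 9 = 16.89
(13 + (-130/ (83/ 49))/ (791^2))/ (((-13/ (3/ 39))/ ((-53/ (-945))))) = -56170301/ 13019974695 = -0.00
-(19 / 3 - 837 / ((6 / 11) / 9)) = 82825 / 6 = 13804.17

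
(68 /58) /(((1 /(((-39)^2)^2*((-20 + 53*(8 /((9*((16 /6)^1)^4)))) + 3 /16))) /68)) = -6463205868483 /1856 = -3482330748.11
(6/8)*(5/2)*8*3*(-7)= -315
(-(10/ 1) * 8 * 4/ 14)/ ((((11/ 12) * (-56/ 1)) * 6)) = 40/ 539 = 0.07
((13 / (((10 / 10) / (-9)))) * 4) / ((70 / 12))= -2808 / 35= -80.23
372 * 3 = 1116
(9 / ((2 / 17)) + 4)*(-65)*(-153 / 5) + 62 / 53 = 16972261 / 106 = 160115.67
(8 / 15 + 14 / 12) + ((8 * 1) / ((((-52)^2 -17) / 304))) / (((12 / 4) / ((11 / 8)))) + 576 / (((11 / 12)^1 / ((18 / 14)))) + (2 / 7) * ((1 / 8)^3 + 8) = 645363767387 / 794492160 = 812.30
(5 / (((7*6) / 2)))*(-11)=-55 / 21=-2.62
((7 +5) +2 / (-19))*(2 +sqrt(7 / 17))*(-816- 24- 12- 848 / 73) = -28495888 / 1387- 14247944*sqrt(119) / 23579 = -27136.72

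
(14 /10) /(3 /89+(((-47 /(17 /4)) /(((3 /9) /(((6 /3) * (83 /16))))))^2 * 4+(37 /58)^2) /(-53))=-32100939724 /205026096833245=-0.00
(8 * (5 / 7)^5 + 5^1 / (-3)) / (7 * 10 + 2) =-9035 / 3630312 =-0.00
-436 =-436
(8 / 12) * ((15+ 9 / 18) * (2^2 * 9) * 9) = 3348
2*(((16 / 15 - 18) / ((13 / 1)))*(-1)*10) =1016 / 39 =26.05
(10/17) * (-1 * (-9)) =90/17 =5.29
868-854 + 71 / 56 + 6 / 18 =2621 / 168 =15.60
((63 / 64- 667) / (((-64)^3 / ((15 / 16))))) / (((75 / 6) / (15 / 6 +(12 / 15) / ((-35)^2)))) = 31337559 / 65766686720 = 0.00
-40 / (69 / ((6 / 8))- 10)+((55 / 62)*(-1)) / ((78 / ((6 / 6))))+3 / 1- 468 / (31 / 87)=-259923683 / 198276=-1310.92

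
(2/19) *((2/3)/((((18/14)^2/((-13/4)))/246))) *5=-261170/1539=-169.70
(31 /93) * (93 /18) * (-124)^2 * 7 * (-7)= -11678072 /9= -1297563.56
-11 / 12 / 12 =-11 / 144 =-0.08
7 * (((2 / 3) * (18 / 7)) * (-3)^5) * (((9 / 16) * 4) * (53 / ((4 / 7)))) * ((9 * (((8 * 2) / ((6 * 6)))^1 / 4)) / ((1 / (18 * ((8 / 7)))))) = -12518388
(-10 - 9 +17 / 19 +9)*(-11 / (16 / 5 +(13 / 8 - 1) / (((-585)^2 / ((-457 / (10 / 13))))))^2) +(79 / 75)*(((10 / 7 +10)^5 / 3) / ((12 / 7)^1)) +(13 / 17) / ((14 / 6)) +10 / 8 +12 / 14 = 6073717347688709378079409 / 152054950771815049476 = 39944.23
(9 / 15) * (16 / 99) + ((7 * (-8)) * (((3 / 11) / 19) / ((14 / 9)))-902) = -2829086 / 3135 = -902.42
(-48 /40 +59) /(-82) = -289 /410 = -0.70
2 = 2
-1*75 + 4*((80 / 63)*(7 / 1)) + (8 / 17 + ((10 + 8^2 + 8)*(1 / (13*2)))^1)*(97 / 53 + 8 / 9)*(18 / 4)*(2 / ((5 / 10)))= 14542031 / 105417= 137.95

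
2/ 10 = 1/ 5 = 0.20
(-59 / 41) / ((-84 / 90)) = 885 / 574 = 1.54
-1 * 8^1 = -8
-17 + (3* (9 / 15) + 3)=-61 / 5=-12.20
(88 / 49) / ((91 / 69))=6072 / 4459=1.36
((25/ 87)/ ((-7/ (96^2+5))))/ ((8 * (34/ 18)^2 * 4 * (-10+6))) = 6224175/ 7509376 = 0.83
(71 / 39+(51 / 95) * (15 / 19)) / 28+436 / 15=4103581 / 140790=29.15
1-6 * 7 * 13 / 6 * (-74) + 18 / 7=6737.57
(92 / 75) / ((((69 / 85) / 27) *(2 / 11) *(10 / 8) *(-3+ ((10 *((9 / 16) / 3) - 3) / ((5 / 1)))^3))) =-225280 / 3779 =-59.61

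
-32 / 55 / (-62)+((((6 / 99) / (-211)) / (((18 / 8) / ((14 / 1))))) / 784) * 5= 0.01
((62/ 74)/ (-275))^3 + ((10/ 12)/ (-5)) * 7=-7373968944371/ 6320544656250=-1.17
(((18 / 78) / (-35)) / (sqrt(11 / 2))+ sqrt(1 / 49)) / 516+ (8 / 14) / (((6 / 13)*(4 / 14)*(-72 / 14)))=-13691 / 16254-sqrt(22) / 860860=-0.84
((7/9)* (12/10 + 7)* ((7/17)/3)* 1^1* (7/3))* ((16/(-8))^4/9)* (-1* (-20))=900032/12393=72.62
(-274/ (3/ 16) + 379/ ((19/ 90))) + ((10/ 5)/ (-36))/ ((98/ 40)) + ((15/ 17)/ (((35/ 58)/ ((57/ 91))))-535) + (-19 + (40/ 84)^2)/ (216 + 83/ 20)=-32015631227/ 159868527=-200.26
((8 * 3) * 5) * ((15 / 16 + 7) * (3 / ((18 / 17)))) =10795 / 4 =2698.75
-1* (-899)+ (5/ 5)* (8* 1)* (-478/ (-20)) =5451/ 5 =1090.20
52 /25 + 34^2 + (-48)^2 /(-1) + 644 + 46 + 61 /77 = -876121 /1925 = -455.13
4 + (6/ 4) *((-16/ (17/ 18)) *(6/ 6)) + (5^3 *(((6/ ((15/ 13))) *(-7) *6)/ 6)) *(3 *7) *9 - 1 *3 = -14619565/ 17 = -859974.41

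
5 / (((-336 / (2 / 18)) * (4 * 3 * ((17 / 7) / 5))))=-25 / 88128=-0.00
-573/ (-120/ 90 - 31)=17.72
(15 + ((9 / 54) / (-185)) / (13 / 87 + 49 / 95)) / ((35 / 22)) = 9589217 / 1017130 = 9.43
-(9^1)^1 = -9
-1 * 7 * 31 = -217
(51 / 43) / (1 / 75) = 88.95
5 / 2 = 2.50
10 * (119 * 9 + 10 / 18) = 96440 / 9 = 10715.56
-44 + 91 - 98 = -51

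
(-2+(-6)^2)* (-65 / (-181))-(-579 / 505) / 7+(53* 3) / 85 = 154938286 / 10877195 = 14.24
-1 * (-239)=239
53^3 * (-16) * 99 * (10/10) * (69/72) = -225995286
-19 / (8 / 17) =-323 / 8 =-40.38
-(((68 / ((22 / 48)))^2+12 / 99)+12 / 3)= -7991768 / 363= -22015.89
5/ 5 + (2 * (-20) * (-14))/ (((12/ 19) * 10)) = 269/ 3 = 89.67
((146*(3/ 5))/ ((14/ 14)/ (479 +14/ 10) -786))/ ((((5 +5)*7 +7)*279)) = -350692/ 67598658435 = -0.00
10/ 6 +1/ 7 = 38/ 21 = 1.81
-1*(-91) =91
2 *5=10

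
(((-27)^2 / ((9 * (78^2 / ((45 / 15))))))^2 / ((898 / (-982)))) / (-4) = 357939 / 820728896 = 0.00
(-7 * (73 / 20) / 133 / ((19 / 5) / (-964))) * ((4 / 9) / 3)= 70372 / 9747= 7.22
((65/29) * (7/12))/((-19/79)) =-35945/6612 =-5.44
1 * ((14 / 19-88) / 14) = -829 / 133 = -6.23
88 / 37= 2.38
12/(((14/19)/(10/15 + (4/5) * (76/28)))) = 11324/245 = 46.22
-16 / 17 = -0.94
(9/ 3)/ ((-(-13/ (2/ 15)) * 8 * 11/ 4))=1/ 715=0.00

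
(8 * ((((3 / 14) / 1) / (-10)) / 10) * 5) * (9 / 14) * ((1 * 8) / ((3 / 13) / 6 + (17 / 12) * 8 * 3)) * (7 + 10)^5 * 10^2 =-5315944608 / 2891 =-1838790.94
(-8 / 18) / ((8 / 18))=-1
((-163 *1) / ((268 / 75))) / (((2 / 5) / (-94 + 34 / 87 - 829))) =1635440125 / 15544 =105213.60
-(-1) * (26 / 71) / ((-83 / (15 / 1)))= -390 / 5893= -0.07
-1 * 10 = -10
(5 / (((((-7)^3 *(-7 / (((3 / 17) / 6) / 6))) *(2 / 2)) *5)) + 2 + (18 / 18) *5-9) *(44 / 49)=-10775677 / 6000099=-1.80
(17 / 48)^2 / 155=0.00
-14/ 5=-2.80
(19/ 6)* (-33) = -209/ 2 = -104.50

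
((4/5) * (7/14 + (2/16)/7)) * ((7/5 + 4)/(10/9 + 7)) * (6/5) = 21141/63875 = 0.33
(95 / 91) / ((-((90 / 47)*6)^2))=-41971 / 5307120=-0.01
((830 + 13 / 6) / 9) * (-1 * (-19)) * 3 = 94867 / 18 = 5270.39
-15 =-15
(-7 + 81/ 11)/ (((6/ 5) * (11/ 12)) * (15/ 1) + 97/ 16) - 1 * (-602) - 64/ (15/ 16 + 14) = 567288530/ 949069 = 597.73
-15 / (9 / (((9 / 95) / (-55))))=3 / 1045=0.00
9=9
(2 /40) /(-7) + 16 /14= 159 /140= 1.14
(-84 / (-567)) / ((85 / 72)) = 32 / 255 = 0.13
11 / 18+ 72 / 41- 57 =-40319 / 738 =-54.63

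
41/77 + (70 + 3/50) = 271781/3850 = 70.59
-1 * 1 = -1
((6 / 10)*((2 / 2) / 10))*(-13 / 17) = -39 / 850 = -0.05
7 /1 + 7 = 14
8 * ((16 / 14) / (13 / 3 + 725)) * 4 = 192 / 3829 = 0.05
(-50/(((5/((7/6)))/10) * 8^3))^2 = 0.05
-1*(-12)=12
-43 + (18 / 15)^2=-1039 / 25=-41.56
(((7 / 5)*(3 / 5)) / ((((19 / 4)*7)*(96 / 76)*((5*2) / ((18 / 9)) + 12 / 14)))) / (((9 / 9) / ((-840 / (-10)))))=294 / 1025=0.29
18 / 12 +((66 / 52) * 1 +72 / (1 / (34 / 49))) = 33588 / 637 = 52.73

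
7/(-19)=-7/19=-0.37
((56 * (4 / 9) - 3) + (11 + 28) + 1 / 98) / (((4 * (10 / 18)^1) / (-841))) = -45172633 / 1960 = -23047.26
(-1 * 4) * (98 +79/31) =-12468/31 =-402.19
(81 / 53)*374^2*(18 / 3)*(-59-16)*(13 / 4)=-16570060650 / 53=-312642653.77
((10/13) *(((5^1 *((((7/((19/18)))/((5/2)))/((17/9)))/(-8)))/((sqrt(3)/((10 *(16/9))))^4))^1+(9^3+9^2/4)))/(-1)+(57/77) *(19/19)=3261046941479/471404934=6917.72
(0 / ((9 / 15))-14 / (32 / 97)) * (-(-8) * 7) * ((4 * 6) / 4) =-14259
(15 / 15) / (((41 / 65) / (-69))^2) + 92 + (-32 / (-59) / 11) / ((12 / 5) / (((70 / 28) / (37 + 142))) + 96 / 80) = 28454590496599 / 2359765947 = 12058.23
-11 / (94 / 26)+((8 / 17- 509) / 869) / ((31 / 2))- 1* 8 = -238495427 / 21524261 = -11.08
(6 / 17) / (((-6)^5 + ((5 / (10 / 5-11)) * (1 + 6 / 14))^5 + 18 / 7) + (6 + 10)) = -2977309629 / 65442078798983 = -0.00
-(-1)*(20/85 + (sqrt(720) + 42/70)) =71/85 + 12*sqrt(5) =27.67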